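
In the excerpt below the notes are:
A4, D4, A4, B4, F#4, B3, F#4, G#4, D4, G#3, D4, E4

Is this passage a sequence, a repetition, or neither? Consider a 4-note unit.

Each 4-note cell is the previous one transposed down a 3rd.

sequence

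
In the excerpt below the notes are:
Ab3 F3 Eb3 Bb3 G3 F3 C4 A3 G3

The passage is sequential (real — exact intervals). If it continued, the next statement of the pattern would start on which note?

D4

Taking 3-note groups, the heads are Ab3, Bb3, C4: the pattern moves up a 2nd.
The next head, up a 2nd from C4, is D4.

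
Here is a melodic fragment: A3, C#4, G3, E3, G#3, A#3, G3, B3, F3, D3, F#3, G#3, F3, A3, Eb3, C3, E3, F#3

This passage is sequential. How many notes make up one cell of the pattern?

6

18 notes total. Splitting into 3 groups of 6:
A3 C#4 G3 E3 G#3 A#3 | G3 B3 F3 D3 F#3 G#3 | F3 A3 Eb3 C3 E3 F#3
Each cell is the previous one down a 2nd — so the unit is 6 notes.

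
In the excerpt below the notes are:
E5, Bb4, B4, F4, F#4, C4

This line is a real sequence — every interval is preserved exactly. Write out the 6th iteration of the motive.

D#3 A2

Taking 2-note groups, the heads are E5, B4, F#4: the pattern moves down a 4th.
Carrying on: C#4 → G#3 → D#3.
Statement 6 starts on D#3 and keeps the same exact contour: D#3 A2.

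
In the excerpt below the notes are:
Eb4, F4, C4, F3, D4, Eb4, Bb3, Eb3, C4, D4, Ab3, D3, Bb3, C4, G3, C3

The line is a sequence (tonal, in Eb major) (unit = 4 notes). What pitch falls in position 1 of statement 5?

Ab3

The unit is 4 notes. Position-1 pitches of the 4 shown cells: Eb4, D4, C4, Bb3.
From Bb3, down a 2nd gives Ab3.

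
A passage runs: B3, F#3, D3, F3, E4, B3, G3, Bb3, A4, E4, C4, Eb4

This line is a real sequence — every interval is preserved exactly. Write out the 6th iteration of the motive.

Unit = 4 notes; the statements start on B3, E4, A4, moving up a 4th each time.
Continuing the starts: D5 → G5 → C6.
Statement 6 starts on C6 and keeps the same exact contour: C6 G5 Eb5 Gb5.

C6 G5 Eb5 Gb5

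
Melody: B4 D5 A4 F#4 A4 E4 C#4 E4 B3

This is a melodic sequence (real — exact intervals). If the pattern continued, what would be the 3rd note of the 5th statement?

The unit is 3 notes. Position-3 pitches of the 3 shown cells: A4, E4, B3.
Extending down a 4th: F#3 → C#3.

C#3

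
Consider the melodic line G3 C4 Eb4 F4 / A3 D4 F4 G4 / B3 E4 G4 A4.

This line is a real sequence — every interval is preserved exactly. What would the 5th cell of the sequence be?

D#4 G#4 B4 C#5

The 4-note cells begin on G3, A3, B3 — each up a 2nd from the last.
Carrying on: C#4 → D#4.
Statement 5 starts on D#4 and keeps the same exact contour: D#4 G#4 B4 C#5.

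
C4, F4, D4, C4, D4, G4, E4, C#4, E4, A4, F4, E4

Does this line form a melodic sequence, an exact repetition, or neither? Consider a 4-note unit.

neither

Note 4 of cell 2 is C#4; if this were a sequence it would be D4. No unit length gives a consistent transposition pattern.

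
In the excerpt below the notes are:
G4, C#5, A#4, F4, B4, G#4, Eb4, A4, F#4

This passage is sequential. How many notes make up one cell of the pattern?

3

9 notes total. Splitting into 3 groups of 3:
G4 C#5 A#4 | F4 B4 G#4 | Eb4 A4 F#4
Each cell is the previous one down a 2nd — so the unit is 3 notes.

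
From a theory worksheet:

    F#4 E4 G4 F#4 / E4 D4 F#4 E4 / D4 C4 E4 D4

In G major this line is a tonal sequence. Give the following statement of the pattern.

C4 B3 D4 C4

Taking 4-note groups, the heads are F#4, E4, D4: the pattern moves down a 2nd.
So cell 4 is C4 B3 D4 C4.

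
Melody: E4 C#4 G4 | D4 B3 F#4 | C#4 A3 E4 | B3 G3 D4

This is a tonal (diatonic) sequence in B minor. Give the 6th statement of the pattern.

With a 3-note motive the entries are E4, D4, C#4, B3, each down a 2nd from the previous.
Continuing the starts: A3 → G3.
So cell 6 is G3 E3 B3.

G3 E3 B3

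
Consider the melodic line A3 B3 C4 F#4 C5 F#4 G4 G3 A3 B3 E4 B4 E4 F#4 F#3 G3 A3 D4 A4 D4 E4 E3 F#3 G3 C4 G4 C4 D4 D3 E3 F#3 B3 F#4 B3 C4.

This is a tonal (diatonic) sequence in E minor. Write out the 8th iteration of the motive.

Unit = 7 notes; the statements start on A3, G3, F#3, E3, D3, moving down a 2nd each time.
Extending down a 2nd: C3 → B2 → A2.
From A2 the diatonic shape gives A2 B2 C3 F#3 C4 F#3 G3.

A2 B2 C3 F#3 C4 F#3 G3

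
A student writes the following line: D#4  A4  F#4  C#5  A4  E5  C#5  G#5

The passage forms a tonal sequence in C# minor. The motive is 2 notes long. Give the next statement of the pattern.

Unit = 2 notes; the statements start on D#4, F#4, A4, C#5, moving up a 3rd each time.
Statement 5 starts on E5 and keeps the same diatonic contour: E5 B5.

E5 B5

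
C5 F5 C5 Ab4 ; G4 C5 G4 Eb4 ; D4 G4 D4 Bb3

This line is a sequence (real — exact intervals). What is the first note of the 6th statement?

B2

The 4-note cells begin on C5, G4, D4 — each down a 4th from the last.
Extending the heads down a 4th: A3 → E3 → B2.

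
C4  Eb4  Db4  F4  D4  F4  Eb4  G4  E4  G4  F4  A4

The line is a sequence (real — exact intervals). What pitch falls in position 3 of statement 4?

The unit is 4 notes. Position-3 pitches of the 3 shown cells: Db4, Eb4, F4.
Each moves up a 2nd; the next is G4.

G4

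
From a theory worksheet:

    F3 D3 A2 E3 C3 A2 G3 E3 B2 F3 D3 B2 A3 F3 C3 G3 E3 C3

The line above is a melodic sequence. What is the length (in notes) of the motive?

6

Try groups of 6 (3 cells in 18 notes):
F3 D3 A2 E3 C3 A2 | G3 E3 B2 F3 D3 B2 | A3 F3 C3 G3 E3 C3
Every group is a transposition up a 2nd of the one before; no shorter unit works.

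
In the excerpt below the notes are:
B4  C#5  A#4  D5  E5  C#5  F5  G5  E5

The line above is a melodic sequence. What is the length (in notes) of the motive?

There are 9 notes; a 3-note unit gives 3 cells:
B4 C#5 A#4 | D5 E5 C#5 | F5 G5 E5
That's a consistent up a 3rd shift per cell, and no other grouping gives one.

3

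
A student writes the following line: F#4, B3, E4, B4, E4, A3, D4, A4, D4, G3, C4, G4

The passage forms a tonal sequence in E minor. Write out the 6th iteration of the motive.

With a 4-note motive the entries are F#4, E4, D4, each down a 2nd from the previous.
Carrying on: C4 → B3 → A3.
From A3 the diatonic shape gives A3 D3 G3 D4.

A3 D3 G3 D4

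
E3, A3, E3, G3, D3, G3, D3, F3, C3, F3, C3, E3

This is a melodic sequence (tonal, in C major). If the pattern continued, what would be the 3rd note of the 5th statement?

A2

The unit is 4 notes. Position-3 pitches of the 3 shown cells: E3, D3, C3.
Each moves down a 2nd. Continuing: B2 → A2.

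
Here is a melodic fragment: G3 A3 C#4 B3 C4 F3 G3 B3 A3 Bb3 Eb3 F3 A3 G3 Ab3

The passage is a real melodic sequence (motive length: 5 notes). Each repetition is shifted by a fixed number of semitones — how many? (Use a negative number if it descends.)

-2

With a 5-note motive the entries are G3, F3, Eb3, each down a 2nd from the previous.
G3 to F3 spans -2 semitones.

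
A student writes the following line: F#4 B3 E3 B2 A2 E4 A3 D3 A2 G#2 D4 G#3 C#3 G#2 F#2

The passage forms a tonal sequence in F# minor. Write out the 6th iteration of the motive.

A3 D3 G#2 D2 C#2

Taking 5-note groups, the heads are F#4, E4, D4: the pattern moves down a 2nd.
Extending down a 2nd: C#4 → B3 → A3.
From A3 the diatonic shape gives A3 D3 G#2 D2 C#2.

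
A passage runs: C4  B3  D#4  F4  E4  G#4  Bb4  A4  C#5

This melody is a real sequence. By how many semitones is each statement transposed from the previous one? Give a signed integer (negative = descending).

5

Taking 3-note groups, the heads are C4, F4, Bb4: the pattern moves up a 4th.
C4 to F4 spans +5 semitones.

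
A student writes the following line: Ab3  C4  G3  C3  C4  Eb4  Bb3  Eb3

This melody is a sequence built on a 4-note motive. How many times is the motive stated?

2

8 notes in groups of 4 gives 8/4 = 2 statements.
Starts: Ab3, C4 — each up a 3rd.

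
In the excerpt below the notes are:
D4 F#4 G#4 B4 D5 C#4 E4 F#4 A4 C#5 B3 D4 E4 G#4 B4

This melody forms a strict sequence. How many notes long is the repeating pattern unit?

15 notes total. Splitting into 3 groups of 5:
D4 F#4 G#4 B4 D5 | C#4 E4 F#4 A4 C#5 | B3 D4 E4 G#4 B4
Each cell is the previous one down a 2nd — so the unit is 5 notes.

5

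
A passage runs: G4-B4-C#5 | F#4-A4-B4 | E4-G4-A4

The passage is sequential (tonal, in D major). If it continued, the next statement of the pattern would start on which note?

D4

Unit = 3 notes; the statements start on G4, F#4, E4, moving down a 2nd each time.
One more step down a 2nd gives D4.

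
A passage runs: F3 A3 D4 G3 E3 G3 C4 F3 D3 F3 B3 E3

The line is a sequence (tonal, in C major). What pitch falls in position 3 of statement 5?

With 4-note cells, note 3 of each statement runs D4, C4, B3.
Each moves down a 2nd. Continuing: A3 → G3.

G3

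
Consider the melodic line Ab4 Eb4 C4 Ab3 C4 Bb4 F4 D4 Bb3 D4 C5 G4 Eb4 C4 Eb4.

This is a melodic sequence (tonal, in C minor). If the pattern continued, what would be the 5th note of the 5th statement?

Grouping in 5s, the 5th note of each cell is C4, D4, Eb4.
Each moves up a 2nd. Continuing: F4 → G4.

G4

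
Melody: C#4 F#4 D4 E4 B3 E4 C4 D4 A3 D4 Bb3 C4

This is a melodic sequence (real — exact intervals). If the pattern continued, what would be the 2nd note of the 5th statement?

Bb3

The unit is 4 notes. Position-2 pitches of the 3 shown cells: F#4, E4, D4.
Carrying that down a 2nd forward: C4 → Bb3.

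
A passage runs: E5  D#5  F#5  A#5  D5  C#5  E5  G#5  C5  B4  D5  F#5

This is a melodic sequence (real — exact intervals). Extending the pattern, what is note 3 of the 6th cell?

Ab4

Grouping in 4s, the 3rd note of each cell is F#5, E5, D5.
Extending down a 2nd: C5 → Bb4 → Ab4.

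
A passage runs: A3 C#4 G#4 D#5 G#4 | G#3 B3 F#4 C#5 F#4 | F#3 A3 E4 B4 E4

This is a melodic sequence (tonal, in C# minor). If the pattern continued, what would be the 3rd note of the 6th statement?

With 5-note cells, note 3 of each statement runs G#4, F#4, E4.
Carrying that down a 2nd forward: D#4 → C#4 → B3.

B3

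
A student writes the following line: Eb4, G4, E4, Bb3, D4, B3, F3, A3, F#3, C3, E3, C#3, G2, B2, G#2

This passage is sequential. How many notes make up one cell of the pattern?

3

15 notes total. Splitting into 5 groups of 3:
Eb4 G4 E4 | Bb3 D4 B3 | F3 A3 F#3 | C3 E3 C#3 | G2 B2 G#2
That's a consistent down a 4th shift per cell, and no other grouping gives one.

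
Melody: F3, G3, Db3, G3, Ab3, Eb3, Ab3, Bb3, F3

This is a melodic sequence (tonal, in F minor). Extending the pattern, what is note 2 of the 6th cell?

Eb4

Grouping in 3s, the 2nd note of each cell is G3, Ab3, Bb3.
Extending up a 2nd: C4 → Db4 → Eb4.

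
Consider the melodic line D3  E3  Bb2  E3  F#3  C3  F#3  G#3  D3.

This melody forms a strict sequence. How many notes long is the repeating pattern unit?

3

9 notes total. Splitting into 3 groups of 3:
D3 E3 Bb2 | E3 F#3 C3 | F#3 G#3 D3
That's a consistent up a 2nd shift per cell, and no other grouping gives one.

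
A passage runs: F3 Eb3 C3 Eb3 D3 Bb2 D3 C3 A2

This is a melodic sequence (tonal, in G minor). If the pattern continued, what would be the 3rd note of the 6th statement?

Eb2

The unit is 3 notes. Position-3 pitches of the 3 shown cells: C3, Bb2, A2.
Carrying that down a 2nd forward: G2 → F2 → Eb2.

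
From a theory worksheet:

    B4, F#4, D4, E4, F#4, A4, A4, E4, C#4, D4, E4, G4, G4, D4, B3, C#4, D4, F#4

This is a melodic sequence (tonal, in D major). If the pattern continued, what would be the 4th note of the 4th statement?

Grouping in 6s, the 4th note of each cell is E4, D4, C#4.
From C#4, down a 2nd gives B3.

B3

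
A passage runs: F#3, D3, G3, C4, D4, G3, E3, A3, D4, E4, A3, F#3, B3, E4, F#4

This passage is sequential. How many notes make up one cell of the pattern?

5

Try groups of 5 (3 cells in 15 notes):
F#3 D3 G3 C4 D4 | G3 E3 A3 D4 E4 | A3 F#3 B3 E4 F#4
Every group is a transposition up a 2nd of the one before; no shorter unit works.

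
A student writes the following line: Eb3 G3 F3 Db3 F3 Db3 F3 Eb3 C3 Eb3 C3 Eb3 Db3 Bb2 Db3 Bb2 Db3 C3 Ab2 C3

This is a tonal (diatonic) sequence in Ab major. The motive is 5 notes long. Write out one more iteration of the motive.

Taking 5-note groups, the heads are Eb3, Db3, C3, Bb2: the pattern moves down a 2nd.
Statement 5 starts on Ab2 and keeps the same diatonic contour: Ab2 C3 Bb2 G2 Bb2.

Ab2 C3 Bb2 G2 Bb2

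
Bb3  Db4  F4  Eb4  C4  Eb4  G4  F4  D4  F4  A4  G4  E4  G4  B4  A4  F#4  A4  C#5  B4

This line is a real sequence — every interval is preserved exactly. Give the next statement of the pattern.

G#4 B4 D#5 C#5

Taking 4-note groups, the heads are Bb3, C4, D4, E4, F#4: the pattern moves up a 2nd.
So cell 6 is G#4 B4 D#5 C#5.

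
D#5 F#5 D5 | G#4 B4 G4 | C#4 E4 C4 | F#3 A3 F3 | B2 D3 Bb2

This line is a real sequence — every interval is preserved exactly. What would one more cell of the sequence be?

With a 3-note motive the entries are D#5, G#4, C#4, F#3, B2, each down a 5th from the previous.
From E2 the exact shape gives E2 G2 Eb2.

E2 G2 Eb2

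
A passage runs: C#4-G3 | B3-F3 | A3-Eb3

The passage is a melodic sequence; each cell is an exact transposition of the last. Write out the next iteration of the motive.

G3 Db3

Unit = 2 notes; the statements start on C#4, B3, A3, moving down a 2nd each time.
Statement 4 starts on G3 and keeps the same exact contour: G3 Db3.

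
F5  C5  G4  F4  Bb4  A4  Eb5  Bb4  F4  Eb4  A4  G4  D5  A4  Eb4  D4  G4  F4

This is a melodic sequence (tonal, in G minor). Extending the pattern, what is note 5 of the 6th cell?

With 6-note cells, note 5 of each statement runs Bb4, A4, G4.
Each moves down a 2nd. Continuing: F4 → Eb4 → D4.

D4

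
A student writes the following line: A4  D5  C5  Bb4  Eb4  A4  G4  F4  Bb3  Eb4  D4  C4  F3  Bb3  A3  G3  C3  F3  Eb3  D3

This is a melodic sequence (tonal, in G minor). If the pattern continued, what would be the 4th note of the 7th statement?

Grouping in 4s, the 4th note of each cell is Bb4, F4, C4, G3, D3.
Carrying that down a 4th forward: A2 → Eb2.

Eb2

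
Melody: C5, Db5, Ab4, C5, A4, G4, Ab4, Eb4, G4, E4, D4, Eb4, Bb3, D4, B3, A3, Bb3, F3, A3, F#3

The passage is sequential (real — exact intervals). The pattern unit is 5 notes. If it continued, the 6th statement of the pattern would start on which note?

B2

With a 5-note motive the entries are C5, G4, D4, A3, each down a 4th from the previous.
Extending the heads down a 4th: E3 → B2.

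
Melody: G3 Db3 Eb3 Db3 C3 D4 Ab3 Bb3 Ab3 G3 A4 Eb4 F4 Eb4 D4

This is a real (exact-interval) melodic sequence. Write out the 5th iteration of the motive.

B5 F5 G5 F5 E5

Taking 5-note groups, the heads are G3, D4, A4: the pattern moves up a 5th.
Extending up a 5th: E5 → B5.
So cell 5 is B5 F5 G5 F5 E5.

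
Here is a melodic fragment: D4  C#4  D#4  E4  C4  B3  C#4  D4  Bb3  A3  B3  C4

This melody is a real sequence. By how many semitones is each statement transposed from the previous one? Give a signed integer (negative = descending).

Taking 4-note groups, the heads are D4, C4, Bb3: the pattern moves down a 2nd.
Counting half-steps from D4 to C4: -2.

-2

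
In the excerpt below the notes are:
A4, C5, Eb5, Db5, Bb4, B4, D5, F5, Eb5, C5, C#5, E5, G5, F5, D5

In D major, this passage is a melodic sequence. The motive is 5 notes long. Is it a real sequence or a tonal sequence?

Each cell has the same semitone pattern (3, 3, -2, -3) — intervals are preserved exactly.
And C5 lies outside D major, so the sequence is real rather than tonal.

real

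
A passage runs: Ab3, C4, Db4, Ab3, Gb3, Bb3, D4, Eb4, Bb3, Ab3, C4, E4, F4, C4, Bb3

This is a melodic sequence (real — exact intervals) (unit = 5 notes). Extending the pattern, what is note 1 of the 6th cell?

F#4

With 5-note cells, note 1 of each statement runs Ab3, Bb3, C4.
Each moves up a 2nd. Continuing: D4 → E4 → F#4.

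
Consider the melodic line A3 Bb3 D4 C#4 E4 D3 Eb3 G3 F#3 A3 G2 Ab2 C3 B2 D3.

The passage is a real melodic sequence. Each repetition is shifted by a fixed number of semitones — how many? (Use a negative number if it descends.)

Unit = 5 notes; the statements start on A3, D3, G2, moving down a 5th each time.
Counting half-steps from A3 to D3: -7.

-7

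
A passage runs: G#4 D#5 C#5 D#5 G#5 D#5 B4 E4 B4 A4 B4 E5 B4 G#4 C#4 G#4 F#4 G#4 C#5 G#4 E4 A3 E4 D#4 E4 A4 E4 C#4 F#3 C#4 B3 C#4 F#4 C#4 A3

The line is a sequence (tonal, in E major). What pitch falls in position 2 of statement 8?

D#3

The unit is 7 notes. Position-2 pitches of the 5 shown cells: D#5, B4, G#4, E4, C#4.
Extending down a 3rd: A3 → F#3 → D#3.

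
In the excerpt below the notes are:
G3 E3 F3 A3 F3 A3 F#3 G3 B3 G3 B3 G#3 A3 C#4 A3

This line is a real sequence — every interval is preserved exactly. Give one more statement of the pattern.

Unit = 5 notes; the statements start on G3, A3, B3, moving up a 2nd each time.
So cell 4 is C#4 A#3 B3 D#4 B3.

C#4 A#3 B3 D#4 B3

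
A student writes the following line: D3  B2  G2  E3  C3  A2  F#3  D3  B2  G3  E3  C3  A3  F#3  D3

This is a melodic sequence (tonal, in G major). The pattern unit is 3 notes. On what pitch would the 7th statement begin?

With a 3-note motive the entries are D3, E3, F#3, G3, A3, each up a 2nd from the previous.
Extending the heads up a 2nd: B3 → C4.

C4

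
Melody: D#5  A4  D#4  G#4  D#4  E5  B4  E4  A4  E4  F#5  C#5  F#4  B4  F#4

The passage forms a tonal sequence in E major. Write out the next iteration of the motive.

Unit = 5 notes; the statements start on D#5, E5, F#5, moving up a 2nd each time.
From G#5 the diatonic shape gives G#5 D#5 G#4 C#5 G#4.

G#5 D#5 G#4 C#5 G#4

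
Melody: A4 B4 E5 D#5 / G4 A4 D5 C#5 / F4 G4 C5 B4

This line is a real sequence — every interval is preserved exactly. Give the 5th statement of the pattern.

Taking 4-note groups, the heads are A4, G4, F4: the pattern moves down a 2nd.
Extending down a 2nd: Eb4 → Db4.
So cell 5 is Db4 Eb4 Ab4 G4.

Db4 Eb4 Ab4 G4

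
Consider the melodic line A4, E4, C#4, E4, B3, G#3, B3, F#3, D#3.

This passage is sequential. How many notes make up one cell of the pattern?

3

There are 9 notes; a 3-note unit gives 3 cells:
A4 E4 C#4 | E4 B3 G#3 | B3 F#3 D#3
Every group is a transposition down a 4th of the one before; no shorter unit works.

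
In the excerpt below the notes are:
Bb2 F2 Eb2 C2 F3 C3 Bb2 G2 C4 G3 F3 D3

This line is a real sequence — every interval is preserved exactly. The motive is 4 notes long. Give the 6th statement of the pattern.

A5 E5 D5 B4

Unit = 4 notes; the statements start on Bb2, F3, C4, moving up a 5th each time.
Extending up a 5th: G4 → D5 → A5.
Statement 6 starts on A5 and keeps the same exact contour: A5 E5 D5 B4.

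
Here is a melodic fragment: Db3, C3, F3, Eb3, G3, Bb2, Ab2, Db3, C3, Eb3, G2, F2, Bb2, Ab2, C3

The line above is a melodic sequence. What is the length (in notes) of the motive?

15 notes total. Splitting into 3 groups of 5:
Db3 C3 F3 Eb3 G3 | Bb2 Ab2 Db3 C3 Eb3 | G2 F2 Bb2 Ab2 C3
Each cell is the previous one down a 3rd — so the unit is 5 notes.

5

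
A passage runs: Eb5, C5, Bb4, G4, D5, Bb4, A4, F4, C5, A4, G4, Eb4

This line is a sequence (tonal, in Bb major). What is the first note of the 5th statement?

Taking 4-note groups, the heads are Eb5, D5, C5: the pattern moves down a 2nd.
Continuing: Bb4 → A4. Statement 5 starts on A4.

A4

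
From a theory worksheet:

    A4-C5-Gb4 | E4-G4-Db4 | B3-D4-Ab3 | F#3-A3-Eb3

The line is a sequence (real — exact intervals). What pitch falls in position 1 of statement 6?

G#2

With 3-note cells, note 1 of each statement runs A4, E4, B3, F#3.
Carrying that down a 4th forward: C#3 → G#2.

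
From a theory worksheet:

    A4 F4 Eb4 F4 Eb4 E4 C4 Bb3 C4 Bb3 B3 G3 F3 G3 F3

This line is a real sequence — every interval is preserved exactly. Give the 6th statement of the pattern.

Taking 5-note groups, the heads are A4, E4, B3: the pattern moves down a 4th.
Carrying on: F#3 → C#3 → G#2.
So cell 6 is G#2 E2 D2 E2 D2.

G#2 E2 D2 E2 D2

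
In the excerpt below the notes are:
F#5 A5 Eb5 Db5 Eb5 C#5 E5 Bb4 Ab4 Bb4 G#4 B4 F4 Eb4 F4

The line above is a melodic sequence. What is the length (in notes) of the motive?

Try groups of 5 (3 cells in 15 notes):
F#5 A5 Eb5 Db5 Eb5 | C#5 E5 Bb4 Ab4 Bb4 | G#4 B4 F4 Eb4 F4
Every group is a transposition down a 4th of the one before; no shorter unit works.

5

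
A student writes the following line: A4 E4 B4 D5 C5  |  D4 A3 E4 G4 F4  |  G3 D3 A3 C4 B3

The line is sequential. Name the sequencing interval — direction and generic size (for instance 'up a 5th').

Taking 5-note groups, the heads are A4, D4, G3: the pattern moves down a 5th.
A4 to D4 is down a 5th.

down a 5th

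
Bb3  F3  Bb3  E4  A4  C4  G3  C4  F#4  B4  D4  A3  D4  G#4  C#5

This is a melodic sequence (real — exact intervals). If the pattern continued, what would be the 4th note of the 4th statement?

A#4

With 5-note cells, note 4 of each statement runs E4, F#4, G#4.
Each moves up a 2nd; the next is A#4.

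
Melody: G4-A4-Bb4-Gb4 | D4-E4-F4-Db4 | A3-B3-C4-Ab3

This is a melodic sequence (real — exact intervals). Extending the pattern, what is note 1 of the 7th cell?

C#2

With 4-note cells, note 1 of each statement runs G4, D4, A3.
Carrying that down a 4th forward: E3 → B2 → F#2 → C#2.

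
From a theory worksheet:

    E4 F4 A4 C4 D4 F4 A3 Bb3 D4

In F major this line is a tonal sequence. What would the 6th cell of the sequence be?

Bb2 C3 E3

With a 3-note motive the entries are E4, C4, A3, each down a 3rd from the previous.
Continuing the starts: F3 → D3 → Bb2.
So cell 6 is Bb2 C3 E3.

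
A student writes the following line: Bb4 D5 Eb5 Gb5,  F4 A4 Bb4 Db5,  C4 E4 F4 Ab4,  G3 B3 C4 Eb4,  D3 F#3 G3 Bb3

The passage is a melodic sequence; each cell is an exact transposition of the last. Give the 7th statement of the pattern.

E2 G#2 A2 C3

Taking 4-note groups, the heads are Bb4, F4, C4, G3, D3: the pattern moves down a 4th.
Carrying on: A2 → E2.
So cell 7 is E2 G#2 A2 C3.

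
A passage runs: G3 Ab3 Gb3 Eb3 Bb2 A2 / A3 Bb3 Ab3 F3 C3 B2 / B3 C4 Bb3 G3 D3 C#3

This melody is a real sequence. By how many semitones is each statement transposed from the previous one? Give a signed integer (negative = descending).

2

The 6-note cells begin on G3, A3, B3 — each up a 2nd from the last.
G3 to A3 spans +2 semitones.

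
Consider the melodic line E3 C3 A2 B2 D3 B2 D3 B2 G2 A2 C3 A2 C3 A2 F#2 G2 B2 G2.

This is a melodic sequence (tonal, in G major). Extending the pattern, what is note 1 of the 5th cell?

With 6-note cells, note 1 of each statement runs E3, D3, C3.
Each moves down a 2nd. Continuing: B2 → A2.

A2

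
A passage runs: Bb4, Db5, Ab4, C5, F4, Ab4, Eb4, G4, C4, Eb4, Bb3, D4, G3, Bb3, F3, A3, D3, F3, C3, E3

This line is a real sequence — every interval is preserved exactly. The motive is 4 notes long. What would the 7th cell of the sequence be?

With a 4-note motive the entries are Bb4, F4, C4, G3, D3, each down a 4th from the previous.
Extending down a 4th: A2 → E2.
From E2 the exact shape gives E2 G2 D2 F#2.

E2 G2 D2 F#2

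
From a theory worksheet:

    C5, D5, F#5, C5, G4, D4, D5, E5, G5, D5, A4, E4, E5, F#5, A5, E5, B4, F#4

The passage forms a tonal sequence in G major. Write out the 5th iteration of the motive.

G5 A5 C6 G5 D5 A4

With a 6-note motive the entries are C5, D5, E5, each up a 2nd from the previous.
Extending up a 2nd: F#5 → G5.
So cell 5 is G5 A5 C6 G5 D5 A4.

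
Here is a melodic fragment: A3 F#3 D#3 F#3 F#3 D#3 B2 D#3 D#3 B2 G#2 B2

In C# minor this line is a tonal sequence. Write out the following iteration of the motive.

B2 G#2 E2 G#2

Unit = 4 notes; the statements start on A3, F#3, D#3, moving down a 3rd each time.
From B2 the diatonic shape gives B2 G#2 E2 G#2.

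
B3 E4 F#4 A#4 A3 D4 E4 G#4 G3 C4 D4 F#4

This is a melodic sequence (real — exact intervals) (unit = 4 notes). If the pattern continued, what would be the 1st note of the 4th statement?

F3

Grouping in 4s, the 1st note of each cell is B3, A3, G3.
Each moves down a 2nd; the next is F3.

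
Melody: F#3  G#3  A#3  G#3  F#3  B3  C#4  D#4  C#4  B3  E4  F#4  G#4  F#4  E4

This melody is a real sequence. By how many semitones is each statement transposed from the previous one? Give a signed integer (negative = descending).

With a 5-note motive the entries are F#3, B3, E4, each up a 4th from the previous.
F#3 to B3 spans +5 semitones.

5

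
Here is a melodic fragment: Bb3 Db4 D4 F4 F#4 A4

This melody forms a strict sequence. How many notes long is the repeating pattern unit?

2

There are 6 notes; a 2-note unit gives 3 cells:
Bb3 Db4 | D4 F4 | F#4 A4
Each cell is the previous one up a 3rd — so the unit is 2 notes.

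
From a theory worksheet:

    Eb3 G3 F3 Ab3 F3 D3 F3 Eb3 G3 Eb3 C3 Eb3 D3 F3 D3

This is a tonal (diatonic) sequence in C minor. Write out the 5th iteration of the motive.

Ab2 C3 Bb2 D3 Bb2

Unit = 5 notes; the statements start on Eb3, D3, C3, moving down a 2nd each time.
Extending down a 2nd: Bb2 → Ab2.
So cell 5 is Ab2 C3 Bb2 D3 Bb2.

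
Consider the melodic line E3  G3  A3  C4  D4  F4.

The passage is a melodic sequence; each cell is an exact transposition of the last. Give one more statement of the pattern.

With a 2-note motive the entries are E3, A3, D4, each up a 4th from the previous.
Statement 4 starts on G4 and keeps the same exact contour: G4 Bb4.

G4 Bb4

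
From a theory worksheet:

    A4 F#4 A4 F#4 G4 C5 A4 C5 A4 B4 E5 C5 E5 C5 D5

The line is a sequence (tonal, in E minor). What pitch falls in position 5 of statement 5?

The unit is 5 notes. Position-5 pitches of the 3 shown cells: G4, B4, D5.
Each moves up a 3rd. Continuing: F#5 → A5.

A5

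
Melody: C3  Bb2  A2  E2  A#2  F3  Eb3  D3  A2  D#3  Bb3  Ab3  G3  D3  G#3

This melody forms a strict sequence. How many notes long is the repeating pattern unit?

5

Try groups of 5 (3 cells in 15 notes):
C3 Bb2 A2 E2 A#2 | F3 Eb3 D3 A2 D#3 | Bb3 Ab3 G3 D3 G#3
Each cell is the previous one up a 4th — so the unit is 5 notes.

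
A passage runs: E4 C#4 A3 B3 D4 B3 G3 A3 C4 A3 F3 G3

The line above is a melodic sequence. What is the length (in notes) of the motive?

4

Try groups of 4 (3 cells in 12 notes):
E4 C#4 A3 B3 | D4 B3 G3 A3 | C4 A3 F3 G3
That's a consistent down a 2nd shift per cell, and no other grouping gives one.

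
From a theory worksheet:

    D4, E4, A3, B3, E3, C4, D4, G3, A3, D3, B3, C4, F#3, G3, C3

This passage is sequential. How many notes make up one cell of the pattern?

5

Try groups of 5 (3 cells in 15 notes):
D4 E4 A3 B3 E3 | C4 D4 G3 A3 D3 | B3 C4 F#3 G3 C3
That's a consistent down a 2nd shift per cell, and no other grouping gives one.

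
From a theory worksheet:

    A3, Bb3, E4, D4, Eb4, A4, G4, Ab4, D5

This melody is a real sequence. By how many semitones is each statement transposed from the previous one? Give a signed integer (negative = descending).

With a 3-note motive the entries are A3, D4, G4, each up a 4th from the previous.
A3 to D4 spans +5 semitones.

5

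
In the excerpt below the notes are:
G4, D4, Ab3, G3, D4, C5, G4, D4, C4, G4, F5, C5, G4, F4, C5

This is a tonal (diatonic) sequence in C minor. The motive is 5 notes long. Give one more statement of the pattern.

Bb5 F5 C5 Bb4 F5

The 5-note cells begin on G4, C5, F5 — each up a 4th from the last.
So cell 4 is Bb5 F5 C5 Bb4 F5.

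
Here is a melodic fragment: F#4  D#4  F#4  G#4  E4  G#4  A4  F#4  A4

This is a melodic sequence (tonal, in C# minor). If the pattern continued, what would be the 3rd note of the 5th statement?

Grouping in 3s, the 3rd note of each cell is F#4, G#4, A4.
Carrying that up a 2nd forward: B4 → C#5.

C#5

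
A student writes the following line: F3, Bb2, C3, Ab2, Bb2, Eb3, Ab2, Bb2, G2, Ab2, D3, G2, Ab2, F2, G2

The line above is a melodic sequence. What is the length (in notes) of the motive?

5

Try groups of 5 (3 cells in 15 notes):
F3 Bb2 C3 Ab2 Bb2 | Eb3 Ab2 Bb2 G2 Ab2 | D3 G2 Ab2 F2 G2
Each cell is the previous one down a 2nd — so the unit is 5 notes.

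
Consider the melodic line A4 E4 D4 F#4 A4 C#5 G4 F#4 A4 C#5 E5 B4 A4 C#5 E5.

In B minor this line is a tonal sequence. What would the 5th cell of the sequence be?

The 5-note cells begin on A4, C#5, E5 — each up a 3rd from the last.
Continuing the starts: G5 → B5.
From B5 the diatonic shape gives B5 F#5 E5 G5 B5.

B5 F#5 E5 G5 B5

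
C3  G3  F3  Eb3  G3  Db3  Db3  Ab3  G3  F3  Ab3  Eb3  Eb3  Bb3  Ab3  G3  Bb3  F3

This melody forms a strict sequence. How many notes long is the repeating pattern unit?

6

18 notes total. Splitting into 3 groups of 6:
C3 G3 F3 Eb3 G3 Db3 | Db3 Ab3 G3 F3 Ab3 Eb3 | Eb3 Bb3 Ab3 G3 Bb3 F3
Every group is a transposition up a 2nd of the one before; no shorter unit works.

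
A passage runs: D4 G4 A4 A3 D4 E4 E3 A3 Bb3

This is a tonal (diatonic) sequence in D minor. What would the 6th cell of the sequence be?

The 3-note cells begin on D4, A3, E3 — each down a 4th from the last.
Continuing the starts: Bb2 → F2 → C2.
So cell 6 is C2 F2 G2.

C2 F2 G2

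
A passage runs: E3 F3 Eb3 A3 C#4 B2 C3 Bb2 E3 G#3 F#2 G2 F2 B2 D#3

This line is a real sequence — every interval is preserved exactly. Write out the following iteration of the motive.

With a 5-note motive the entries are E3, B2, F#2, each down a 4th from the previous.
Statement 4 starts on C#2 and keeps the same exact contour: C#2 D2 C2 F#2 A#2.

C#2 D2 C2 F#2 A#2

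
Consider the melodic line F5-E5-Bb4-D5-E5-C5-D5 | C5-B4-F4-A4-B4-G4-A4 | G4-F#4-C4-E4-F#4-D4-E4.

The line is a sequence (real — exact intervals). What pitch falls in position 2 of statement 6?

With 7-note cells, note 2 of each statement runs E5, B4, F#4.
Extending down a 4th: C#4 → G#3 → D#3.

D#3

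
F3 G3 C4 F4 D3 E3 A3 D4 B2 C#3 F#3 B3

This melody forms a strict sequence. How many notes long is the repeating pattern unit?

12 notes total. Splitting into 3 groups of 4:
F3 G3 C4 F4 | D3 E3 A3 D4 | B2 C#3 F#3 B3
Every group is a transposition down a 3rd of the one before; no shorter unit works.

4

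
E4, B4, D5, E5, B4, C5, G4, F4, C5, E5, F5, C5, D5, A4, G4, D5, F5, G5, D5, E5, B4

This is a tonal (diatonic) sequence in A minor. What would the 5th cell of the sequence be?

B4 F5 A5 B5 F5 G5 D5

With a 7-note motive the entries are E4, F4, G4, each up a 2nd from the previous.
Extending up a 2nd: A4 → B4.
From B4 the diatonic shape gives B4 F5 A5 B5 F5 G5 D5.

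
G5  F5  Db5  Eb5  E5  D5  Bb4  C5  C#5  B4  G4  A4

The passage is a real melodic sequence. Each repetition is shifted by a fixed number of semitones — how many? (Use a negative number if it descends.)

With a 4-note motive the entries are G5, E5, C#5, each down a 3rd from the previous.
G5→E5 is 76 − 79 = -3 semitones.

-3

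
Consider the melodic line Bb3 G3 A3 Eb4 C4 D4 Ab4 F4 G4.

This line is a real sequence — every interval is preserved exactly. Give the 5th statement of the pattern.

The 3-note cells begin on Bb3, Eb4, Ab4 — each up a 4th from the last.
Continuing the starts: Db5 → Gb5.
Statement 5 starts on Gb5 and keeps the same exact contour: Gb5 Eb5 F5.

Gb5 Eb5 F5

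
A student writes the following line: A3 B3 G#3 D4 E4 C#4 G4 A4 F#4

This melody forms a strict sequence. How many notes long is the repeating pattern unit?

There are 9 notes; a 3-note unit gives 3 cells:
A3 B3 G#3 | D4 E4 C#4 | G4 A4 F#4
Each cell is the previous one up a 4th — so the unit is 3 notes.

3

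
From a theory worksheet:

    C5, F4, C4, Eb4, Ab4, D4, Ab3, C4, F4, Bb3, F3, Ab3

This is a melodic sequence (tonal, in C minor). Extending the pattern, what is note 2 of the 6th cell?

C3

Grouping in 4s, the 2nd note of each cell is F4, D4, Bb3.
Carrying that down a 3rd forward: G3 → Eb3 → C3.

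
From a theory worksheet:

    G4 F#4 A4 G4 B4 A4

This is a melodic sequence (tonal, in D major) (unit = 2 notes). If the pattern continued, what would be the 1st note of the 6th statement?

The unit is 2 notes. Position-1 pitches of the 3 shown cells: G4, A4, B4.
Carrying that up a 2nd forward: C#5 → D5 → E5.

E5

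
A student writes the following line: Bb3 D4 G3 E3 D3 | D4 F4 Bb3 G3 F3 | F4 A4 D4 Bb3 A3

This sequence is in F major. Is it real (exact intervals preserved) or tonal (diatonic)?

tonal

Every note is diatonic to F major.
Cell 1 has +4 semitones from note 1 to 2, but cell 2 has +3 — the interval quality changes while the contour stays the same, which is the hallmark of a tonal sequence.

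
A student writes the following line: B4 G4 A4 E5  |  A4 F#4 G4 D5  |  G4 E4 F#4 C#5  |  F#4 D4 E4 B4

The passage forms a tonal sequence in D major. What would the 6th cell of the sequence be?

D4 B3 C#4 G4

With a 4-note motive the entries are B4, A4, G4, F#4, each down a 2nd from the previous.
Carrying on: E4 → D4.
So cell 6 is D4 B3 C#4 G4.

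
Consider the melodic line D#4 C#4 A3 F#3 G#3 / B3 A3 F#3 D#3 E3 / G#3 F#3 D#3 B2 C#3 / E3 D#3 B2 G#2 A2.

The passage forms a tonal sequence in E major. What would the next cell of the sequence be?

Unit = 5 notes; the statements start on D#4, B3, G#3, E3, moving down a 3rd each time.
From C#3 the diatonic shape gives C#3 B2 G#2 E2 F#2.

C#3 B2 G#2 E2 F#2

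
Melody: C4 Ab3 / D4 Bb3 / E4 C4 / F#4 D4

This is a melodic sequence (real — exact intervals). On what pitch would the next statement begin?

Taking 2-note groups, the heads are C4, D4, E4, F#4: the pattern moves up a 2nd.
The next head, up a 2nd from F#4, is G#4.

G#4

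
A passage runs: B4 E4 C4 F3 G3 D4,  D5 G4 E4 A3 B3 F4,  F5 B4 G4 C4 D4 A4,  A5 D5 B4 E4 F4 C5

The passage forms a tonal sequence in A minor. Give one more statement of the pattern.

C6 F5 D5 G4 A4 E5

The 6-note cells begin on B4, D5, F5, A5 — each up a 3rd from the last.
Statement 5 starts on C6 and keeps the same diatonic contour: C6 F5 D5 G4 A4 E5.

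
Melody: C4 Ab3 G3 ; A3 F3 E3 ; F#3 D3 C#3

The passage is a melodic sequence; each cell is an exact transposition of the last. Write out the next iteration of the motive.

The 3-note cells begin on C4, A3, F#3 — each down a 3rd from the last.
Statement 4 starts on D#3 and keeps the same exact contour: D#3 B2 A#2.

D#3 B2 A#2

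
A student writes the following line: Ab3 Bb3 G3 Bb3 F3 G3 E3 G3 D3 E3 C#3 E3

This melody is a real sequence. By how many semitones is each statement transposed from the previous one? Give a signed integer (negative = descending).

With a 4-note motive the entries are Ab3, F3, D3, each down a 3rd from the previous.
Ab3→F3 is 53 − 56 = -3 semitones.

-3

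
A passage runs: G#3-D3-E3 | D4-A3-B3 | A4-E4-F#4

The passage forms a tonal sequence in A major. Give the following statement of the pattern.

E5 B4 C#5

With a 3-note motive the entries are G#3, D4, A4, each up a 5th from the previous.
Statement 4 starts on E5 and keeps the same diatonic contour: E5 B4 C#5.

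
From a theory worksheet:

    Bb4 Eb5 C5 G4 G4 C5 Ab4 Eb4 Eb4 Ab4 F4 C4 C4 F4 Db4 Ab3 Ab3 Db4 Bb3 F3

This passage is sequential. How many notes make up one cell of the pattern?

4

Try groups of 4 (5 cells in 20 notes):
Bb4 Eb5 C5 G4 | G4 C5 Ab4 Eb4 | Eb4 Ab4 F4 C4 | C4 F4 Db4 Ab3 | Ab3 Db4 Bb3 F3
Each cell is the previous one down a 3rd — so the unit is 4 notes.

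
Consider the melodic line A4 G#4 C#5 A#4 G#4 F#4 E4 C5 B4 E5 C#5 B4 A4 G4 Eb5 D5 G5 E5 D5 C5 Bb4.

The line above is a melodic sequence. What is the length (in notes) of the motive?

7

21 notes total. Splitting into 3 groups of 7:
A4 G#4 C#5 A#4 G#4 F#4 E4 | C5 B4 E5 C#5 B4 A4 G4 | Eb5 D5 G5 E5 D5 C5 Bb4
That's a consistent up a 3rd shift per cell, and no other grouping gives one.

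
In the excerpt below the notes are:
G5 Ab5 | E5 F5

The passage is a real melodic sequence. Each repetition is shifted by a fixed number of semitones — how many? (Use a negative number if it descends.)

The 2-note cells begin on G5, E5 — each down a 3rd from the last.
G5 to E5 spans -3 semitones.

-3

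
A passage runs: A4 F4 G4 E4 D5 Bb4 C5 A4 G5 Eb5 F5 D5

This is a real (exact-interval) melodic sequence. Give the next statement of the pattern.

The 4-note cells begin on A4, D5, G5 — each up a 4th from the last.
So cell 4 is C6 Ab5 Bb5 G5.

C6 Ab5 Bb5 G5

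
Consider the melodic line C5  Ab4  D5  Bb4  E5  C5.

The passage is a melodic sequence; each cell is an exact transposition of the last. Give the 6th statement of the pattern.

Unit = 2 notes; the statements start on C5, D5, E5, moving up a 2nd each time.
Continuing the starts: F#5 → G#5 → A#5.
Statement 6 starts on A#5 and keeps the same exact contour: A#5 F#5.

A#5 F#5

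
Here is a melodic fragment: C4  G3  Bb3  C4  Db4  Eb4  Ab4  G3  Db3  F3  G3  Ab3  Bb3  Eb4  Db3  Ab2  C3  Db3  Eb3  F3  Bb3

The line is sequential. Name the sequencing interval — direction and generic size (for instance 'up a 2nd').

Unit = 7 notes; the statements start on C4, G3, Db3, moving down a 4th each time.
C4 to G3 is down a 4th.

down a 4th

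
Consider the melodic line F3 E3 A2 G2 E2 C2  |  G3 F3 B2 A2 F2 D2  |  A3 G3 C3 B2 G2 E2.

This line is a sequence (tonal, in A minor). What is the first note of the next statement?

The 6-note cells begin on F3, G3, A3 — each up a 2nd from the last.
One more step up a 2nd gives B3.

B3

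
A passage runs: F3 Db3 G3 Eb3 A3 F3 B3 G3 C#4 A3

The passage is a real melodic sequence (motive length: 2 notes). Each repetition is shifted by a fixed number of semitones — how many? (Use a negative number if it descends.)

2

Taking 2-note groups, the heads are F3, G3, A3, B3, C#4: the pattern moves up a 2nd.
F3 to G3 spans +2 semitones.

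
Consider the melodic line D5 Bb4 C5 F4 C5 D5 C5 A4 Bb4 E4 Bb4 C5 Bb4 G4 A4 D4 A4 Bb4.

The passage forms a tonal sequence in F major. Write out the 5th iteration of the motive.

G4 E4 F4 Bb3 F4 G4

With a 6-note motive the entries are D5, C5, Bb4, each down a 2nd from the previous.
Extending down a 2nd: A4 → G4.
From G4 the diatonic shape gives G4 E4 F4 Bb3 F4 G4.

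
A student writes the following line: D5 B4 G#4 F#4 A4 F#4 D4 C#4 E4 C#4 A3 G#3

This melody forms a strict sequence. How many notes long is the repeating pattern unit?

Try groups of 4 (3 cells in 12 notes):
D5 B4 G#4 F#4 | A4 F#4 D4 C#4 | E4 C#4 A3 G#3
Every group is a transposition down a 4th of the one before; no shorter unit works.

4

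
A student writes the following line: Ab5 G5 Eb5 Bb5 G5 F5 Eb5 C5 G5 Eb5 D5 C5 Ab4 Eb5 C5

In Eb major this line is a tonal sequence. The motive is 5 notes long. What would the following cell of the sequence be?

Bb4 Ab4 F4 C5 Ab4

With a 5-note motive the entries are Ab5, F5, D5, each down a 3rd from the previous.
So cell 4 is Bb4 Ab4 F4 C5 Ab4.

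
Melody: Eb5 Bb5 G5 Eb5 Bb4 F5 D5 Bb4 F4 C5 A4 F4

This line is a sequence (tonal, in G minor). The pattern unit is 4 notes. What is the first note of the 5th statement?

G3

The 4-note cells begin on Eb5, Bb4, F4 — each down a 4th from the last.
Extending the heads down a 4th: C4 → G3.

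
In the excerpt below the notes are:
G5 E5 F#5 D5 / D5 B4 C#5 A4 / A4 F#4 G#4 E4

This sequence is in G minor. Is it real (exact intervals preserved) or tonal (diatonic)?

Each cell has the same semitone pattern (-3, 2, -4) — intervals are preserved exactly.
And E5 lies outside G minor, so the sequence is real rather than tonal.

real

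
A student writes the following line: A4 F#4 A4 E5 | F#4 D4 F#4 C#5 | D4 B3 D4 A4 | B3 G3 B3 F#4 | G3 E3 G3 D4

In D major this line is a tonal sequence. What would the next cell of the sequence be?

E3 C#3 E3 B3

The 4-note cells begin on A4, F#4, D4, B3, G3 — each down a 3rd from the last.
Statement 6 starts on E3 and keeps the same diatonic contour: E3 C#3 E3 B3.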